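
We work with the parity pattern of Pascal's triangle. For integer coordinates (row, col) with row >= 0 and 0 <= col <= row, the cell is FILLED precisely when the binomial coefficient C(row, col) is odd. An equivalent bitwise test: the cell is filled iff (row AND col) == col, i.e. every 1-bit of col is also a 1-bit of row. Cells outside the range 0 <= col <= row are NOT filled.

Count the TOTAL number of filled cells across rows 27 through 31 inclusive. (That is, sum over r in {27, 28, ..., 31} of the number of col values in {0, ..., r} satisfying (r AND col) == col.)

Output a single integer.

Answer: 88

Derivation:
r27=11011 pc4: +16 =16
r28=11100 pc3: +8 =24
r29=11101 pc4: +16 =40
r30=11110 pc4: +16 =56
r31=11111 pc5: +32 =88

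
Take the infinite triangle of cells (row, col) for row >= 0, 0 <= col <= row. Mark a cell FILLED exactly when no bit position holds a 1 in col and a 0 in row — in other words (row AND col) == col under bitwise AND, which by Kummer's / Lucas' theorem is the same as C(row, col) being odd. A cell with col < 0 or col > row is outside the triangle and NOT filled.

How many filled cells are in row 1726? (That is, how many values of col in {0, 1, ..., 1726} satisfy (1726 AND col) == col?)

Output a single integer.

Answer: 256

Derivation:
1726 in binary = 11010111110
popcount(1726) = number of 1-bits in 11010111110 = 8
A col c satisfies (1726 AND c) == c iff every set bit of c is also set in 1726; each of the 8 set bits of 1726 can independently be on or off in c.
count = 2^8 = 256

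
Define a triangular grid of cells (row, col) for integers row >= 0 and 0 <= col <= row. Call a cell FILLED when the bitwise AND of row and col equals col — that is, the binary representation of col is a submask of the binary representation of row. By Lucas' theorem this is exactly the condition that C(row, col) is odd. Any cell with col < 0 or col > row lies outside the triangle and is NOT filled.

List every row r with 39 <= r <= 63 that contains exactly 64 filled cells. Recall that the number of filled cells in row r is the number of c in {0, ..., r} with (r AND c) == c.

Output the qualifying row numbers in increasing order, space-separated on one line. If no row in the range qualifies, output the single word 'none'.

Answer: 63

Derivation:
Row r has 2^popcount(r) filled cells, so we need popcount(r) = log2(64) = 6.
Scan r = 39..63 and keep those with exactly 6 one-bits:
r=39=100111 popcount=4 -> skip
r=40=101000 popcount=2 -> skip
r=41=101001 popcount=3 -> skip
r=42=101010 popcount=3 -> skip
r=43=101011 popcount=4 -> skip
r=44=101100 popcount=3 -> skip
r=45=101101 popcount=4 -> skip
r=46=101110 popcount=4 -> skip
r=47=101111 popcount=5 -> skip
r=48=110000 popcount=2 -> skip
r=49=110001 popcount=3 -> skip
r=50=110010 popcount=3 -> skip
r=51=110011 popcount=4 -> skip
r=52=110100 popcount=3 -> skip
r=53=110101 popcount=4 -> skip
r=54=110110 popcount=4 -> skip
r=55=110111 popcount=5 -> skip
r=56=111000 popcount=3 -> skip
r=57=111001 popcount=4 -> skip
r=58=111010 popcount=4 -> skip
r=59=111011 popcount=5 -> skip
r=60=111100 popcount=4 -> skip
r=61=111101 popcount=5 -> skip
r=62=111110 popcount=5 -> skip
r=63=111111 popcount=6 -> KEEP
Kept rows: 63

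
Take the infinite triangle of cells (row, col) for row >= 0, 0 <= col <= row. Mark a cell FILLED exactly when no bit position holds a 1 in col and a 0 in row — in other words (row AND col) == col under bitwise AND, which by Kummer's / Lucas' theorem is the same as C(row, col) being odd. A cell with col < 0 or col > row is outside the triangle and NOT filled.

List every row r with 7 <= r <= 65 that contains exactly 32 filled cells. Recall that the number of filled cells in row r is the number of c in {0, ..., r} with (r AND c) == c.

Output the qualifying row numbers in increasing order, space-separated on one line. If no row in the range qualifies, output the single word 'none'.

Answer: 31 47 55 59 61 62

Derivation:
Row r has 2^popcount(r) filled cells, so we need popcount(r) = log2(32) = 5.
Scan r = 7..65 and keep those with exactly 5 one-bits:
r=7=111 popcount=3 -> skip
r=8=1000 popcount=1 -> skip
r=9=1001 popcount=2 -> skip
r=10=1010 popcount=2 -> skip
r=11=1011 popcount=3 -> skip
r=12=1100 popcount=2 -> skip
r=13=1101 popcount=3 -> skip
r=14=1110 popcount=3 -> skip
r=15=1111 popcount=4 -> skip
r=16=10000 popcount=1 -> skip
r=17=10001 popcount=2 -> skip
r=18=10010 popcount=2 -> skip
r=19=10011 popcount=3 -> skip
r=20=10100 popcount=2 -> skip
r=21=10101 popcount=3 -> skip
r=22=10110 popcount=3 -> skip
r=23=10111 popcount=4 -> skip
r=24=11000 popcount=2 -> skip
r=25=11001 popcount=3 -> skip
r=26=11010 popcount=3 -> skip
r=27=11011 popcount=4 -> skip
r=28=11100 popcount=3 -> skip
r=29=11101 popcount=4 -> skip
r=30=11110 popcount=4 -> skip
r=31=11111 popcount=5 -> KEEP
r=32=100000 popcount=1 -> skip
r=33=100001 popcount=2 -> skip
r=34=100010 popcount=2 -> skip
r=35=100011 popcount=3 -> skip
r=36=100100 popcount=2 -> skip
r=37=100101 popcount=3 -> skip
r=38=100110 popcount=3 -> skip
r=39=100111 popcount=4 -> skip
r=40=101000 popcount=2 -> skip
r=41=101001 popcount=3 -> skip
r=42=101010 popcount=3 -> skip
r=43=101011 popcount=4 -> skip
r=44=101100 popcount=3 -> skip
r=45=101101 popcount=4 -> skip
r=46=101110 popcount=4 -> skip
r=47=101111 popcount=5 -> KEEP
r=48=110000 popcount=2 -> skip
r=49=110001 popcount=3 -> skip
r=50=110010 popcount=3 -> skip
r=51=110011 popcount=4 -> skip
r=52=110100 popcount=3 -> skip
r=53=110101 popcount=4 -> skip
r=54=110110 popcount=4 -> skip
r=55=110111 popcount=5 -> KEEP
r=56=111000 popcount=3 -> skip
r=57=111001 popcount=4 -> skip
r=58=111010 popcount=4 -> skip
r=59=111011 popcount=5 -> KEEP
r=60=111100 popcount=4 -> skip
r=61=111101 popcount=5 -> KEEP
r=62=111110 popcount=5 -> KEEP
r=63=111111 popcount=6 -> skip
r=64=1000000 popcount=1 -> skip
r=65=1000001 popcount=2 -> skip
Kept rows: 31 47 55 59 61 62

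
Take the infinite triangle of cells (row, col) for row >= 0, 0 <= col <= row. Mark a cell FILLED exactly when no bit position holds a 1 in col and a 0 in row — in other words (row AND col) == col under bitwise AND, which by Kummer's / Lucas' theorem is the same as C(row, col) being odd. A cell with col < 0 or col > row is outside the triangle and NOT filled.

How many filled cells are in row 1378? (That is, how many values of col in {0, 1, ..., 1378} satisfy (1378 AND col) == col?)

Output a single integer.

Answer: 32

Derivation:
1378 in binary = 10101100010
popcount(1378) = number of 1-bits in 10101100010 = 5
A col c satisfies (1378 AND c) == c iff every set bit of c is also set in 1378; each of the 5 set bits of 1378 can independently be on or off in c.
count = 2^5 = 32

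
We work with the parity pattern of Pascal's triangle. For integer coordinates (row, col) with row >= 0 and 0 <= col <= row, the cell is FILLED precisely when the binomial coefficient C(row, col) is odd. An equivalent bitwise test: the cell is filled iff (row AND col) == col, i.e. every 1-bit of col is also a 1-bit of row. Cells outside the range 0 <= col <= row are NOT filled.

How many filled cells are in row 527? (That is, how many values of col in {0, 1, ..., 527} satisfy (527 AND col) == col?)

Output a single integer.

Answer: 32

Derivation:
527 in binary = 1000001111
popcount(527) = number of 1-bits in 1000001111 = 5
A col c satisfies (527 AND c) == c iff every set bit of c is also set in 527; each of the 5 set bits of 527 can independently be on or off in c.
count = 2^5 = 32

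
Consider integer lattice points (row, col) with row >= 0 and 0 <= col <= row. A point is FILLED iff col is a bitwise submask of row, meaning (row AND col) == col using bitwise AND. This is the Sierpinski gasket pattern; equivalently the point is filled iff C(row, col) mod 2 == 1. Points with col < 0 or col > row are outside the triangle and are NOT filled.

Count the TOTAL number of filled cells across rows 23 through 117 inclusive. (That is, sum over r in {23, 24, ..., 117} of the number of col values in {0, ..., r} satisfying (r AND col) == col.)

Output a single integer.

Answer: 1540

Derivation:
r23=10111 pc4: +16 =16
r24=11000 pc2: +4 =20
r25=11001 pc3: +8 =28
r26=11010 pc3: +8 =36
r27=11011 pc4: +16 =52
r28=11100 pc3: +8 =60
r29=11101 pc4: +16 =76
r30=11110 pc4: +16 =92
r31=11111 pc5: +32 =124
r32=100000 pc1: +2 =126
r33=100001 pc2: +4 =130
r34=100010 pc2: +4 =134
r35=100011 pc3: +8 =142
r36=100100 pc2: +4 =146
r37=100101 pc3: +8 =154
r38=100110 pc3: +8 =162
r39=100111 pc4: +16 =178
r40=101000 pc2: +4 =182
r41=101001 pc3: +8 =190
r42=101010 pc3: +8 =198
r43=101011 pc4: +16 =214
r44=101100 pc3: +8 =222
r45=101101 pc4: +16 =238
r46=101110 pc4: +16 =254
r47=101111 pc5: +32 =286
r48=110000 pc2: +4 =290
r49=110001 pc3: +8 =298
r50=110010 pc3: +8 =306
r51=110011 pc4: +16 =322
r52=110100 pc3: +8 =330
r53=110101 pc4: +16 =346
r54=110110 pc4: +16 =362
r55=110111 pc5: +32 =394
r56=111000 pc3: +8 =402
r57=111001 pc4: +16 =418
r58=111010 pc4: +16 =434
r59=111011 pc5: +32 =466
r60=111100 pc4: +16 =482
r61=111101 pc5: +32 =514
r62=111110 pc5: +32 =546
r63=111111 pc6: +64 =610
r64=1000000 pc1: +2 =612
r65=1000001 pc2: +4 =616
r66=1000010 pc2: +4 =620
r67=1000011 pc3: +8 =628
r68=1000100 pc2: +4 =632
r69=1000101 pc3: +8 =640
r70=1000110 pc3: +8 =648
r71=1000111 pc4: +16 =664
r72=1001000 pc2: +4 =668
r73=1001001 pc3: +8 =676
r74=1001010 pc3: +8 =684
r75=1001011 pc4: +16 =700
r76=1001100 pc3: +8 =708
r77=1001101 pc4: +16 =724
r78=1001110 pc4: +16 =740
r79=1001111 pc5: +32 =772
r80=1010000 pc2: +4 =776
r81=1010001 pc3: +8 =784
r82=1010010 pc3: +8 =792
r83=1010011 pc4: +16 =808
r84=1010100 pc3: +8 =816
r85=1010101 pc4: +16 =832
r86=1010110 pc4: +16 =848
r87=1010111 pc5: +32 =880
r88=1011000 pc3: +8 =888
r89=1011001 pc4: +16 =904
r90=1011010 pc4: +16 =920
r91=1011011 pc5: +32 =952
r92=1011100 pc4: +16 =968
r93=1011101 pc5: +32 =1000
r94=1011110 pc5: +32 =1032
r95=1011111 pc6: +64 =1096
r96=1100000 pc2: +4 =1100
r97=1100001 pc3: +8 =1108
r98=1100010 pc3: +8 =1116
r99=1100011 pc4: +16 =1132
r100=1100100 pc3: +8 =1140
r101=1100101 pc4: +16 =1156
r102=1100110 pc4: +16 =1172
r103=1100111 pc5: +32 =1204
r104=1101000 pc3: +8 =1212
r105=1101001 pc4: +16 =1228
r106=1101010 pc4: +16 =1244
r107=1101011 pc5: +32 =1276
r108=1101100 pc4: +16 =1292
r109=1101101 pc5: +32 =1324
r110=1101110 pc5: +32 =1356
r111=1101111 pc6: +64 =1420
r112=1110000 pc3: +8 =1428
r113=1110001 pc4: +16 =1444
r114=1110010 pc4: +16 =1460
r115=1110011 pc5: +32 =1492
r116=1110100 pc4: +16 =1508
r117=1110101 pc5: +32 =1540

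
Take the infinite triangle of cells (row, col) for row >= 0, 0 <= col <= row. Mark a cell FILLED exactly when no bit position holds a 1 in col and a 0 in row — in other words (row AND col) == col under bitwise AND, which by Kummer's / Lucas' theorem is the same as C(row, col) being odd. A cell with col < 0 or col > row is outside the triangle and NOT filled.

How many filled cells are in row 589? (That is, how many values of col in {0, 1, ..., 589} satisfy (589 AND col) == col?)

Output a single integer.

Answer: 32

Derivation:
589 in binary = 1001001101
popcount(589) = number of 1-bits in 1001001101 = 5
A col c satisfies (589 AND c) == c iff every set bit of c is also set in 589; each of the 5 set bits of 589 can independently be on or off in c.
count = 2^5 = 32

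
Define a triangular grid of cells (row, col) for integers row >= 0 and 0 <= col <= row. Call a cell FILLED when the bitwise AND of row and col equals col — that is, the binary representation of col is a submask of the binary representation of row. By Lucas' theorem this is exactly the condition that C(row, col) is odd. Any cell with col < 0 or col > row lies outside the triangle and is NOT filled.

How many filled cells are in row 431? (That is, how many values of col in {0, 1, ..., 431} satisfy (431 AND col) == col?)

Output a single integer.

431 in binary = 110101111
popcount(431) = number of 1-bits in 110101111 = 7
A col c satisfies (431 AND c) == c iff every set bit of c is also set in 431; each of the 7 set bits of 431 can independently be on or off in c.
count = 2^7 = 128

Answer: 128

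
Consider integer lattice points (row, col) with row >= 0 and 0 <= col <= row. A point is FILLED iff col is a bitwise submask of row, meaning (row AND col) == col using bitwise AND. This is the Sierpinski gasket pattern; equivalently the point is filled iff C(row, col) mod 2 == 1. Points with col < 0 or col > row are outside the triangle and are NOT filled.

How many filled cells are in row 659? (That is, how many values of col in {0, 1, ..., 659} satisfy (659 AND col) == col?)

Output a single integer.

659 in binary = 1010010011
popcount(659) = number of 1-bits in 1010010011 = 5
A col c satisfies (659 AND c) == c iff every set bit of c is also set in 659; each of the 5 set bits of 659 can independently be on or off in c.
count = 2^5 = 32

Answer: 32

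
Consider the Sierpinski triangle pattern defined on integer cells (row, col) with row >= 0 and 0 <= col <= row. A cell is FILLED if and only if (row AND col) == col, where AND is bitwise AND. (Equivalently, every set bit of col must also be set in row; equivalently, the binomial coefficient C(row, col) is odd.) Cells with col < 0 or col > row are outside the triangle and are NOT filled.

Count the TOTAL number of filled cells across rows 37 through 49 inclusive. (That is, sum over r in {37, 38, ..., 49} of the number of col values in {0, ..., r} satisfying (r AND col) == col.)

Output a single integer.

Answer: 152

Derivation:
r37=100101 pc3: +8 =8
r38=100110 pc3: +8 =16
r39=100111 pc4: +16 =32
r40=101000 pc2: +4 =36
r41=101001 pc3: +8 =44
r42=101010 pc3: +8 =52
r43=101011 pc4: +16 =68
r44=101100 pc3: +8 =76
r45=101101 pc4: +16 =92
r46=101110 pc4: +16 =108
r47=101111 pc5: +32 =140
r48=110000 pc2: +4 =144
r49=110001 pc3: +8 =152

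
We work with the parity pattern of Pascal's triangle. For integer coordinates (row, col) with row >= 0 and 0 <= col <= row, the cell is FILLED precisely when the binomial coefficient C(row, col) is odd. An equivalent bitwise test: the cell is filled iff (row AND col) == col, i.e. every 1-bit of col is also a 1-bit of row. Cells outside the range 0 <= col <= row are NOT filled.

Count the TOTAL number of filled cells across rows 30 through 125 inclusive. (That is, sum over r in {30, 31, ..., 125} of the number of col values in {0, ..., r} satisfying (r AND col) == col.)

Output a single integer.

r30=11110 pc4: +16 =16
r31=11111 pc5: +32 =48
r32=100000 pc1: +2 =50
r33=100001 pc2: +4 =54
r34=100010 pc2: +4 =58
r35=100011 pc3: +8 =66
r36=100100 pc2: +4 =70
r37=100101 pc3: +8 =78
r38=100110 pc3: +8 =86
r39=100111 pc4: +16 =102
r40=101000 pc2: +4 =106
r41=101001 pc3: +8 =114
r42=101010 pc3: +8 =122
r43=101011 pc4: +16 =138
r44=101100 pc3: +8 =146
r45=101101 pc4: +16 =162
r46=101110 pc4: +16 =178
r47=101111 pc5: +32 =210
r48=110000 pc2: +4 =214
r49=110001 pc3: +8 =222
r50=110010 pc3: +8 =230
r51=110011 pc4: +16 =246
r52=110100 pc3: +8 =254
r53=110101 pc4: +16 =270
r54=110110 pc4: +16 =286
r55=110111 pc5: +32 =318
r56=111000 pc3: +8 =326
r57=111001 pc4: +16 =342
r58=111010 pc4: +16 =358
r59=111011 pc5: +32 =390
r60=111100 pc4: +16 =406
r61=111101 pc5: +32 =438
r62=111110 pc5: +32 =470
r63=111111 pc6: +64 =534
r64=1000000 pc1: +2 =536
r65=1000001 pc2: +4 =540
r66=1000010 pc2: +4 =544
r67=1000011 pc3: +8 =552
r68=1000100 pc2: +4 =556
r69=1000101 pc3: +8 =564
r70=1000110 pc3: +8 =572
r71=1000111 pc4: +16 =588
r72=1001000 pc2: +4 =592
r73=1001001 pc3: +8 =600
r74=1001010 pc3: +8 =608
r75=1001011 pc4: +16 =624
r76=1001100 pc3: +8 =632
r77=1001101 pc4: +16 =648
r78=1001110 pc4: +16 =664
r79=1001111 pc5: +32 =696
r80=1010000 pc2: +4 =700
r81=1010001 pc3: +8 =708
r82=1010010 pc3: +8 =716
r83=1010011 pc4: +16 =732
r84=1010100 pc3: +8 =740
r85=1010101 pc4: +16 =756
r86=1010110 pc4: +16 =772
r87=1010111 pc5: +32 =804
r88=1011000 pc3: +8 =812
r89=1011001 pc4: +16 =828
r90=1011010 pc4: +16 =844
r91=1011011 pc5: +32 =876
r92=1011100 pc4: +16 =892
r93=1011101 pc5: +32 =924
r94=1011110 pc5: +32 =956
r95=1011111 pc6: +64 =1020
r96=1100000 pc2: +4 =1024
r97=1100001 pc3: +8 =1032
r98=1100010 pc3: +8 =1040
r99=1100011 pc4: +16 =1056
r100=1100100 pc3: +8 =1064
r101=1100101 pc4: +16 =1080
r102=1100110 pc4: +16 =1096
r103=1100111 pc5: +32 =1128
r104=1101000 pc3: +8 =1136
r105=1101001 pc4: +16 =1152
r106=1101010 pc4: +16 =1168
r107=1101011 pc5: +32 =1200
r108=1101100 pc4: +16 =1216
r109=1101101 pc5: +32 =1248
r110=1101110 pc5: +32 =1280
r111=1101111 pc6: +64 =1344
r112=1110000 pc3: +8 =1352
r113=1110001 pc4: +16 =1368
r114=1110010 pc4: +16 =1384
r115=1110011 pc5: +32 =1416
r116=1110100 pc4: +16 =1432
r117=1110101 pc5: +32 =1464
r118=1110110 pc5: +32 =1496
r119=1110111 pc6: +64 =1560
r120=1111000 pc4: +16 =1576
r121=1111001 pc5: +32 =1608
r122=1111010 pc5: +32 =1640
r123=1111011 pc6: +64 =1704
r124=1111100 pc5: +32 =1736
r125=1111101 pc6: +64 =1800

Answer: 1800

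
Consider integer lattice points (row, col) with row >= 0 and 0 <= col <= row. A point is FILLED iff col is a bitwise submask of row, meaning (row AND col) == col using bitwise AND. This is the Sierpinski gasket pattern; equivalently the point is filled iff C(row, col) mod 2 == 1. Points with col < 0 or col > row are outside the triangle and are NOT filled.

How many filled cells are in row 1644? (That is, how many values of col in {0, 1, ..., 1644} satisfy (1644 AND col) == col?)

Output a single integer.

Answer: 64

Derivation:
1644 in binary = 11001101100
popcount(1644) = number of 1-bits in 11001101100 = 6
A col c satisfies (1644 AND c) == c iff every set bit of c is also set in 1644; each of the 6 set bits of 1644 can independently be on or off in c.
count = 2^6 = 64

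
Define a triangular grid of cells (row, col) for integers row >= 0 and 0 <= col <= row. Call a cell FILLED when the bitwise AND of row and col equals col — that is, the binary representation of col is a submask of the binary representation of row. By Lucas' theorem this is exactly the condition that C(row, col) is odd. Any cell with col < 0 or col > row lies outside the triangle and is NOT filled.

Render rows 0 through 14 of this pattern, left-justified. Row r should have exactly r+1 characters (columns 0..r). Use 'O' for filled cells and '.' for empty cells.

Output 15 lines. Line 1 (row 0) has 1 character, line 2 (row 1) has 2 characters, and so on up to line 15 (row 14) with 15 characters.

Answer: O
OO
O.O
OOOO
O...O
OO..OO
O.O.O.O
OOOOOOOO
O.......O
OO......OO
O.O.....O.O
OOOO....OOOO
O...O...O...O
OO..OO..OO..OO
O.O.O.O.O.O.O.O

Derivation:
r0=0: O
r1=1: OO
r2=10: O.O
r3=11: OOOO
r4=100: O...O
r5=101: OO..OO
r6=110: O.O.O.O
r7=111: OOOOOOOO
r8=1000: O.......O
r9=1001: OO......OO
r10=1010: O.O.....O.O
r11=1011: OOOO....OOOO
r12=1100: O...O...O...O
r13=1101: OO..OO..OO..OO
r14=1110: O.O.O.O.O.O.O.O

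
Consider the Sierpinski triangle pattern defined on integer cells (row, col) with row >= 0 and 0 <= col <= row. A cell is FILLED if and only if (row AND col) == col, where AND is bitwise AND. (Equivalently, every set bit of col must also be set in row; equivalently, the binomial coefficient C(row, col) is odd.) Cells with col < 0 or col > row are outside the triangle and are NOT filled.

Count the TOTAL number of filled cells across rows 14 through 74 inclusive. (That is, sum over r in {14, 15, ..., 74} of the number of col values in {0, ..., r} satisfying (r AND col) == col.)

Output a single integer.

r14=1110 pc3: +8 =8
r15=1111 pc4: +16 =24
r16=10000 pc1: +2 =26
r17=10001 pc2: +4 =30
r18=10010 pc2: +4 =34
r19=10011 pc3: +8 =42
r20=10100 pc2: +4 =46
r21=10101 pc3: +8 =54
r22=10110 pc3: +8 =62
r23=10111 pc4: +16 =78
r24=11000 pc2: +4 =82
r25=11001 pc3: +8 =90
r26=11010 pc3: +8 =98
r27=11011 pc4: +16 =114
r28=11100 pc3: +8 =122
r29=11101 pc4: +16 =138
r30=11110 pc4: +16 =154
r31=11111 pc5: +32 =186
r32=100000 pc1: +2 =188
r33=100001 pc2: +4 =192
r34=100010 pc2: +4 =196
r35=100011 pc3: +8 =204
r36=100100 pc2: +4 =208
r37=100101 pc3: +8 =216
r38=100110 pc3: +8 =224
r39=100111 pc4: +16 =240
r40=101000 pc2: +4 =244
r41=101001 pc3: +8 =252
r42=101010 pc3: +8 =260
r43=101011 pc4: +16 =276
r44=101100 pc3: +8 =284
r45=101101 pc4: +16 =300
r46=101110 pc4: +16 =316
r47=101111 pc5: +32 =348
r48=110000 pc2: +4 =352
r49=110001 pc3: +8 =360
r50=110010 pc3: +8 =368
r51=110011 pc4: +16 =384
r52=110100 pc3: +8 =392
r53=110101 pc4: +16 =408
r54=110110 pc4: +16 =424
r55=110111 pc5: +32 =456
r56=111000 pc3: +8 =464
r57=111001 pc4: +16 =480
r58=111010 pc4: +16 =496
r59=111011 pc5: +32 =528
r60=111100 pc4: +16 =544
r61=111101 pc5: +32 =576
r62=111110 pc5: +32 =608
r63=111111 pc6: +64 =672
r64=1000000 pc1: +2 =674
r65=1000001 pc2: +4 =678
r66=1000010 pc2: +4 =682
r67=1000011 pc3: +8 =690
r68=1000100 pc2: +4 =694
r69=1000101 pc3: +8 =702
r70=1000110 pc3: +8 =710
r71=1000111 pc4: +16 =726
r72=1001000 pc2: +4 =730
r73=1001001 pc3: +8 =738
r74=1001010 pc3: +8 =746

Answer: 746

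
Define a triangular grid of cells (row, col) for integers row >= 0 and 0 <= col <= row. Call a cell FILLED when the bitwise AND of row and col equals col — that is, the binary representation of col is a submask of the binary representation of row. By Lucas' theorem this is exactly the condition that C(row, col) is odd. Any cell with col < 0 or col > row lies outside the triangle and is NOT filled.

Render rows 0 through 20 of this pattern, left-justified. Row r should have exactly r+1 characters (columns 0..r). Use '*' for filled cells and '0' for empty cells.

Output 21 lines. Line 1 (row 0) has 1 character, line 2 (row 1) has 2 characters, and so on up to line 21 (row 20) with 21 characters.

r0=0: *
r1=1: **
r2=10: *0*
r3=11: ****
r4=100: *000*
r5=101: **00**
r6=110: *0*0*0*
r7=111: ********
r8=1000: *0000000*
r9=1001: **000000**
r10=1010: *0*00000*0*
r11=1011: ****0000****
r12=1100: *000*000*000*
r13=1101: **00**00**00**
r14=1110: *0*0*0*0*0*0*0*
r15=1111: ****************
r16=10000: *000000000000000*
r17=10001: **00000000000000**
r18=10010: *0*0000000000000*0*
r19=10011: ****000000000000****
r20=10100: *000*00000000000*000*

Answer: *
**
*0*
****
*000*
**00**
*0*0*0*
********
*0000000*
**000000**
*0*00000*0*
****0000****
*000*000*000*
**00**00**00**
*0*0*0*0*0*0*0*
****************
*000000000000000*
**00000000000000**
*0*0000000000000*0*
****000000000000****
*000*00000000000*000*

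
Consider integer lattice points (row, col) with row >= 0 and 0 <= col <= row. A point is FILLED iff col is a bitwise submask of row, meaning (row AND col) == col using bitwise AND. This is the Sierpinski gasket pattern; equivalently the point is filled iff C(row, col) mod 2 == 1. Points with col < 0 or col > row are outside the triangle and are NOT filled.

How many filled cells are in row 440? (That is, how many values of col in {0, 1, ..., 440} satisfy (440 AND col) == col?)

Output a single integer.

440 in binary = 110111000
popcount(440) = number of 1-bits in 110111000 = 5
A col c satisfies (440 AND c) == c iff every set bit of c is also set in 440; each of the 5 set bits of 440 can independently be on or off in c.
count = 2^5 = 32

Answer: 32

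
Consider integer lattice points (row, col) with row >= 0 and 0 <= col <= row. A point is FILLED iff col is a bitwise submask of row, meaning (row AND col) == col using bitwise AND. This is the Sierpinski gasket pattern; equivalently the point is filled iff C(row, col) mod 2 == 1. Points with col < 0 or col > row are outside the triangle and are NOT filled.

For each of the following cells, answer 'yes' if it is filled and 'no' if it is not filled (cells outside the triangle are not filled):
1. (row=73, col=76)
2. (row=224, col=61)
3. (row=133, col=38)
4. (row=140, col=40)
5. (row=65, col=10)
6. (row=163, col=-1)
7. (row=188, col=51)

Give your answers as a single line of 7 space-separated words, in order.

Answer: no no no no no no no

Derivation:
(73,76): col outside [0, 73] -> not filled
(224,61): row=0b11100000, col=0b111101, row AND col = 0b100000 = 32; 32 != 61 -> empty
(133,38): row=0b10000101, col=0b100110, row AND col = 0b100 = 4; 4 != 38 -> empty
(140,40): row=0b10001100, col=0b101000, row AND col = 0b1000 = 8; 8 != 40 -> empty
(65,10): row=0b1000001, col=0b1010, row AND col = 0b0 = 0; 0 != 10 -> empty
(163,-1): col outside [0, 163] -> not filled
(188,51): row=0b10111100, col=0b110011, row AND col = 0b110000 = 48; 48 != 51 -> empty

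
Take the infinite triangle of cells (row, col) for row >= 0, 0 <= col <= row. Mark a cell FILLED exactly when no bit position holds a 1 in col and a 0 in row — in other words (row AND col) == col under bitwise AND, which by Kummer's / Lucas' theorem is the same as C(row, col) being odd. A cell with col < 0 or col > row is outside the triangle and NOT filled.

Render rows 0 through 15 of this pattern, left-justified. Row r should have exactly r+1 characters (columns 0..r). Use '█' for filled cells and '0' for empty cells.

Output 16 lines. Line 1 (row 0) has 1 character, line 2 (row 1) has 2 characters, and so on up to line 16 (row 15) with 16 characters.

r0=0: █
r1=1: ██
r2=10: █0█
r3=11: ████
r4=100: █000█
r5=101: ██00██
r6=110: █0█0█0█
r7=111: ████████
r8=1000: █0000000█
r9=1001: ██000000██
r10=1010: █0█00000█0█
r11=1011: ████0000████
r12=1100: █000█000█000█
r13=1101: ██00██00██00██
r14=1110: █0█0█0█0█0█0█0█
r15=1111: ████████████████

Answer: █
██
█0█
████
█000█
██00██
█0█0█0█
████████
█0000000█
██000000██
█0█00000█0█
████0000████
█000█000█000█
██00██00██00██
█0█0█0█0█0█0█0█
████████████████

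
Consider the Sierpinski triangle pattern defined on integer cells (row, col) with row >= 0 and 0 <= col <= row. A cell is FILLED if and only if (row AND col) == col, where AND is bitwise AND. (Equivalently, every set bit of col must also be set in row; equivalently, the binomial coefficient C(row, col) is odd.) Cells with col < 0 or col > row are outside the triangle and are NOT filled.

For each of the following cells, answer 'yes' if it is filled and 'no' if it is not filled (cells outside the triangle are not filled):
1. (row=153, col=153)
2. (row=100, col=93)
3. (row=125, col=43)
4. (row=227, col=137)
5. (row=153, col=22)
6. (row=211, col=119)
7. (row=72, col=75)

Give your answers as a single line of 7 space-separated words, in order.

(153,153): row=0b10011001, col=0b10011001, row AND col = 0b10011001 = 153; 153 == 153 -> filled
(100,93): row=0b1100100, col=0b1011101, row AND col = 0b1000100 = 68; 68 != 93 -> empty
(125,43): row=0b1111101, col=0b101011, row AND col = 0b101001 = 41; 41 != 43 -> empty
(227,137): row=0b11100011, col=0b10001001, row AND col = 0b10000001 = 129; 129 != 137 -> empty
(153,22): row=0b10011001, col=0b10110, row AND col = 0b10000 = 16; 16 != 22 -> empty
(211,119): row=0b11010011, col=0b1110111, row AND col = 0b1010011 = 83; 83 != 119 -> empty
(72,75): col outside [0, 72] -> not filled

Answer: yes no no no no no no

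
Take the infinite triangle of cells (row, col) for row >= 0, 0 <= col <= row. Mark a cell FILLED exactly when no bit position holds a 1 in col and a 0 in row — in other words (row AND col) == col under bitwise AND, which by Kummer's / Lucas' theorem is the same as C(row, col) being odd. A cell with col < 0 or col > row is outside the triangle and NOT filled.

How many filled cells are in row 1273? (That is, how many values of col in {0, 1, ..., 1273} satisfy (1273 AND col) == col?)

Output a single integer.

1273 in binary = 10011111001
popcount(1273) = number of 1-bits in 10011111001 = 7
A col c satisfies (1273 AND c) == c iff every set bit of c is also set in 1273; each of the 7 set bits of 1273 can independently be on or off in c.
count = 2^7 = 128

Answer: 128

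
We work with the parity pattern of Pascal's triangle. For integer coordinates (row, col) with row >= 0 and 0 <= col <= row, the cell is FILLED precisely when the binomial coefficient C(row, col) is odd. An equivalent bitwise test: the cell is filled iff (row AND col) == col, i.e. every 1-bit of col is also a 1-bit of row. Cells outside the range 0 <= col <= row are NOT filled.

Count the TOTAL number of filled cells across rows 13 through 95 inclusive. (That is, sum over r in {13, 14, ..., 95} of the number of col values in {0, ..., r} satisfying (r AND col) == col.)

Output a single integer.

r13=1101 pc3: +8 =8
r14=1110 pc3: +8 =16
r15=1111 pc4: +16 =32
r16=10000 pc1: +2 =34
r17=10001 pc2: +4 =38
r18=10010 pc2: +4 =42
r19=10011 pc3: +8 =50
r20=10100 pc2: +4 =54
r21=10101 pc3: +8 =62
r22=10110 pc3: +8 =70
r23=10111 pc4: +16 =86
r24=11000 pc2: +4 =90
r25=11001 pc3: +8 =98
r26=11010 pc3: +8 =106
r27=11011 pc4: +16 =122
r28=11100 pc3: +8 =130
r29=11101 pc4: +16 =146
r30=11110 pc4: +16 =162
r31=11111 pc5: +32 =194
r32=100000 pc1: +2 =196
r33=100001 pc2: +4 =200
r34=100010 pc2: +4 =204
r35=100011 pc3: +8 =212
r36=100100 pc2: +4 =216
r37=100101 pc3: +8 =224
r38=100110 pc3: +8 =232
r39=100111 pc4: +16 =248
r40=101000 pc2: +4 =252
r41=101001 pc3: +8 =260
r42=101010 pc3: +8 =268
r43=101011 pc4: +16 =284
r44=101100 pc3: +8 =292
r45=101101 pc4: +16 =308
r46=101110 pc4: +16 =324
r47=101111 pc5: +32 =356
r48=110000 pc2: +4 =360
r49=110001 pc3: +8 =368
r50=110010 pc3: +8 =376
r51=110011 pc4: +16 =392
r52=110100 pc3: +8 =400
r53=110101 pc4: +16 =416
r54=110110 pc4: +16 =432
r55=110111 pc5: +32 =464
r56=111000 pc3: +8 =472
r57=111001 pc4: +16 =488
r58=111010 pc4: +16 =504
r59=111011 pc5: +32 =536
r60=111100 pc4: +16 =552
r61=111101 pc5: +32 =584
r62=111110 pc5: +32 =616
r63=111111 pc6: +64 =680
r64=1000000 pc1: +2 =682
r65=1000001 pc2: +4 =686
r66=1000010 pc2: +4 =690
r67=1000011 pc3: +8 =698
r68=1000100 pc2: +4 =702
r69=1000101 pc3: +8 =710
r70=1000110 pc3: +8 =718
r71=1000111 pc4: +16 =734
r72=1001000 pc2: +4 =738
r73=1001001 pc3: +8 =746
r74=1001010 pc3: +8 =754
r75=1001011 pc4: +16 =770
r76=1001100 pc3: +8 =778
r77=1001101 pc4: +16 =794
r78=1001110 pc4: +16 =810
r79=1001111 pc5: +32 =842
r80=1010000 pc2: +4 =846
r81=1010001 pc3: +8 =854
r82=1010010 pc3: +8 =862
r83=1010011 pc4: +16 =878
r84=1010100 pc3: +8 =886
r85=1010101 pc4: +16 =902
r86=1010110 pc4: +16 =918
r87=1010111 pc5: +32 =950
r88=1011000 pc3: +8 =958
r89=1011001 pc4: +16 =974
r90=1011010 pc4: +16 =990
r91=1011011 pc5: +32 =1022
r92=1011100 pc4: +16 =1038
r93=1011101 pc5: +32 =1070
r94=1011110 pc5: +32 =1102
r95=1011111 pc6: +64 =1166

Answer: 1166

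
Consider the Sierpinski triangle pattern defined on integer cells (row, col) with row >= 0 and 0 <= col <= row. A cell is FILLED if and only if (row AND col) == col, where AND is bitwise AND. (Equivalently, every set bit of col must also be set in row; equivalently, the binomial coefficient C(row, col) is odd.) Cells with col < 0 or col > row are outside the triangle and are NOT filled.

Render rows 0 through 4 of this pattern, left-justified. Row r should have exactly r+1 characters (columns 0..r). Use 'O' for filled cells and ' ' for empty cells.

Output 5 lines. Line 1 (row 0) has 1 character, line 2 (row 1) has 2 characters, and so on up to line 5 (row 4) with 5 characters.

r0=0: O
r1=1: OO
r2=10: O O
r3=11: OOOO
r4=100: O   O

Answer: O
OO
O O
OOOO
O   O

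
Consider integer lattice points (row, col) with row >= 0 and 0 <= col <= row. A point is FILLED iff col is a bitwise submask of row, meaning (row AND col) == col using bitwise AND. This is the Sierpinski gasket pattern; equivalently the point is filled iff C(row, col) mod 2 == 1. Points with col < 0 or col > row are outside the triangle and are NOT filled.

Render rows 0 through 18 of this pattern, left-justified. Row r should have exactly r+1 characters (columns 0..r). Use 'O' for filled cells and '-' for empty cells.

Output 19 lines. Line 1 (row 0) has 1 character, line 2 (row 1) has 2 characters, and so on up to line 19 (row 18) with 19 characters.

Answer: O
OO
O-O
OOOO
O---O
OO--OO
O-O-O-O
OOOOOOOO
O-------O
OO------OO
O-O-----O-O
OOOO----OOOO
O---O---O---O
OO--OO--OO--OO
O-O-O-O-O-O-O-O
OOOOOOOOOOOOOOOO
O---------------O
OO--------------OO
O-O-------------O-O

Derivation:
r0=0: O
r1=1: OO
r2=10: O-O
r3=11: OOOO
r4=100: O---O
r5=101: OO--OO
r6=110: O-O-O-O
r7=111: OOOOOOOO
r8=1000: O-------O
r9=1001: OO------OO
r10=1010: O-O-----O-O
r11=1011: OOOO----OOOO
r12=1100: O---O---O---O
r13=1101: OO--OO--OO--OO
r14=1110: O-O-O-O-O-O-O-O
r15=1111: OOOOOOOOOOOOOOOO
r16=10000: O---------------O
r17=10001: OO--------------OO
r18=10010: O-O-------------O-O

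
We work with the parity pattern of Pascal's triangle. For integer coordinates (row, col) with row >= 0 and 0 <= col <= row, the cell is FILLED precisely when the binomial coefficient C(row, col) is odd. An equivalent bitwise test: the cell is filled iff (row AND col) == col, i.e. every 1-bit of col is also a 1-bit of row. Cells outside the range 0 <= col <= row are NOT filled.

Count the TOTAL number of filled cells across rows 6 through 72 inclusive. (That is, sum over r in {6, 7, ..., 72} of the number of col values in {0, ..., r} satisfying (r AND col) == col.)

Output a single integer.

r6=110 pc2: +4 =4
r7=111 pc3: +8 =12
r8=1000 pc1: +2 =14
r9=1001 pc2: +4 =18
r10=1010 pc2: +4 =22
r11=1011 pc3: +8 =30
r12=1100 pc2: +4 =34
r13=1101 pc3: +8 =42
r14=1110 pc3: +8 =50
r15=1111 pc4: +16 =66
r16=10000 pc1: +2 =68
r17=10001 pc2: +4 =72
r18=10010 pc2: +4 =76
r19=10011 pc3: +8 =84
r20=10100 pc2: +4 =88
r21=10101 pc3: +8 =96
r22=10110 pc3: +8 =104
r23=10111 pc4: +16 =120
r24=11000 pc2: +4 =124
r25=11001 pc3: +8 =132
r26=11010 pc3: +8 =140
r27=11011 pc4: +16 =156
r28=11100 pc3: +8 =164
r29=11101 pc4: +16 =180
r30=11110 pc4: +16 =196
r31=11111 pc5: +32 =228
r32=100000 pc1: +2 =230
r33=100001 pc2: +4 =234
r34=100010 pc2: +4 =238
r35=100011 pc3: +8 =246
r36=100100 pc2: +4 =250
r37=100101 pc3: +8 =258
r38=100110 pc3: +8 =266
r39=100111 pc4: +16 =282
r40=101000 pc2: +4 =286
r41=101001 pc3: +8 =294
r42=101010 pc3: +8 =302
r43=101011 pc4: +16 =318
r44=101100 pc3: +8 =326
r45=101101 pc4: +16 =342
r46=101110 pc4: +16 =358
r47=101111 pc5: +32 =390
r48=110000 pc2: +4 =394
r49=110001 pc3: +8 =402
r50=110010 pc3: +8 =410
r51=110011 pc4: +16 =426
r52=110100 pc3: +8 =434
r53=110101 pc4: +16 =450
r54=110110 pc4: +16 =466
r55=110111 pc5: +32 =498
r56=111000 pc3: +8 =506
r57=111001 pc4: +16 =522
r58=111010 pc4: +16 =538
r59=111011 pc5: +32 =570
r60=111100 pc4: +16 =586
r61=111101 pc5: +32 =618
r62=111110 pc5: +32 =650
r63=111111 pc6: +64 =714
r64=1000000 pc1: +2 =716
r65=1000001 pc2: +4 =720
r66=1000010 pc2: +4 =724
r67=1000011 pc3: +8 =732
r68=1000100 pc2: +4 =736
r69=1000101 pc3: +8 =744
r70=1000110 pc3: +8 =752
r71=1000111 pc4: +16 =768
r72=1001000 pc2: +4 =772

Answer: 772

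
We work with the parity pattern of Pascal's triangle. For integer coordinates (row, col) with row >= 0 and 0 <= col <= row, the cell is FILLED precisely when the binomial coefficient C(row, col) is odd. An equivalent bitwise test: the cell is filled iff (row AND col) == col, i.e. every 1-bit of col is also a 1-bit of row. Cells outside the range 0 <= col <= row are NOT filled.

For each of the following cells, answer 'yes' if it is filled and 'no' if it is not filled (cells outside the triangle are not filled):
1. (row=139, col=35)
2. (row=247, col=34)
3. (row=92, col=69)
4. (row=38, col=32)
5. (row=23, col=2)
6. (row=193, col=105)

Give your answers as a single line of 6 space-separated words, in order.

Answer: no yes no yes yes no

Derivation:
(139,35): row=0b10001011, col=0b100011, row AND col = 0b11 = 3; 3 != 35 -> empty
(247,34): row=0b11110111, col=0b100010, row AND col = 0b100010 = 34; 34 == 34 -> filled
(92,69): row=0b1011100, col=0b1000101, row AND col = 0b1000100 = 68; 68 != 69 -> empty
(38,32): row=0b100110, col=0b100000, row AND col = 0b100000 = 32; 32 == 32 -> filled
(23,2): row=0b10111, col=0b10, row AND col = 0b10 = 2; 2 == 2 -> filled
(193,105): row=0b11000001, col=0b1101001, row AND col = 0b1000001 = 65; 65 != 105 -> empty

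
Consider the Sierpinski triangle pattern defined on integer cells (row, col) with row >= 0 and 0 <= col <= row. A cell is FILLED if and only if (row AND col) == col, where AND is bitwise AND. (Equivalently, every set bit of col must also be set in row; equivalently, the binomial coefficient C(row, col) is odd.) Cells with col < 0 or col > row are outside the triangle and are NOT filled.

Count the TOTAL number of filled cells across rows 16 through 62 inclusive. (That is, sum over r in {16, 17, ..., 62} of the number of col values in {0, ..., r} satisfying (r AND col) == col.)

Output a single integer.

r16=10000 pc1: +2 =2
r17=10001 pc2: +4 =6
r18=10010 pc2: +4 =10
r19=10011 pc3: +8 =18
r20=10100 pc2: +4 =22
r21=10101 pc3: +8 =30
r22=10110 pc3: +8 =38
r23=10111 pc4: +16 =54
r24=11000 pc2: +4 =58
r25=11001 pc3: +8 =66
r26=11010 pc3: +8 =74
r27=11011 pc4: +16 =90
r28=11100 pc3: +8 =98
r29=11101 pc4: +16 =114
r30=11110 pc4: +16 =130
r31=11111 pc5: +32 =162
r32=100000 pc1: +2 =164
r33=100001 pc2: +4 =168
r34=100010 pc2: +4 =172
r35=100011 pc3: +8 =180
r36=100100 pc2: +4 =184
r37=100101 pc3: +8 =192
r38=100110 pc3: +8 =200
r39=100111 pc4: +16 =216
r40=101000 pc2: +4 =220
r41=101001 pc3: +8 =228
r42=101010 pc3: +8 =236
r43=101011 pc4: +16 =252
r44=101100 pc3: +8 =260
r45=101101 pc4: +16 =276
r46=101110 pc4: +16 =292
r47=101111 pc5: +32 =324
r48=110000 pc2: +4 =328
r49=110001 pc3: +8 =336
r50=110010 pc3: +8 =344
r51=110011 pc4: +16 =360
r52=110100 pc3: +8 =368
r53=110101 pc4: +16 =384
r54=110110 pc4: +16 =400
r55=110111 pc5: +32 =432
r56=111000 pc3: +8 =440
r57=111001 pc4: +16 =456
r58=111010 pc4: +16 =472
r59=111011 pc5: +32 =504
r60=111100 pc4: +16 =520
r61=111101 pc5: +32 =552
r62=111110 pc5: +32 =584

Answer: 584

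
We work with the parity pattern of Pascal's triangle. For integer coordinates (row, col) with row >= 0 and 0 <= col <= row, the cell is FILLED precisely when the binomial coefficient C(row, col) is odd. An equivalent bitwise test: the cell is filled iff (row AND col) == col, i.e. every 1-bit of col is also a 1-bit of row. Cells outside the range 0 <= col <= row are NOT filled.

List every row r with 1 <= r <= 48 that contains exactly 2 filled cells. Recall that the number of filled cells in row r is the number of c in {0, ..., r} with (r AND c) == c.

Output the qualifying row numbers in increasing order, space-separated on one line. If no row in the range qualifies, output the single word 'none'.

Row r has 2^popcount(r) filled cells, so we need popcount(r) = log2(2) = 1.
Scan r = 1..48 and keep those with exactly 1 one-bits:
r=1=1 popcount=1 -> KEEP
r=2=10 popcount=1 -> KEEP
r=3=11 popcount=2 -> skip
r=4=100 popcount=1 -> KEEP
r=5=101 popcount=2 -> skip
r=6=110 popcount=2 -> skip
r=7=111 popcount=3 -> skip
r=8=1000 popcount=1 -> KEEP
r=9=1001 popcount=2 -> skip
r=10=1010 popcount=2 -> skip
r=11=1011 popcount=3 -> skip
r=12=1100 popcount=2 -> skip
r=13=1101 popcount=3 -> skip
r=14=1110 popcount=3 -> skip
r=15=1111 popcount=4 -> skip
r=16=10000 popcount=1 -> KEEP
r=17=10001 popcount=2 -> skip
r=18=10010 popcount=2 -> skip
r=19=10011 popcount=3 -> skip
r=20=10100 popcount=2 -> skip
r=21=10101 popcount=3 -> skip
r=22=10110 popcount=3 -> skip
r=23=10111 popcount=4 -> skip
r=24=11000 popcount=2 -> skip
r=25=11001 popcount=3 -> skip
r=26=11010 popcount=3 -> skip
r=27=11011 popcount=4 -> skip
r=28=11100 popcount=3 -> skip
r=29=11101 popcount=4 -> skip
r=30=11110 popcount=4 -> skip
r=31=11111 popcount=5 -> skip
r=32=100000 popcount=1 -> KEEP
r=33=100001 popcount=2 -> skip
r=34=100010 popcount=2 -> skip
r=35=100011 popcount=3 -> skip
r=36=100100 popcount=2 -> skip
r=37=100101 popcount=3 -> skip
r=38=100110 popcount=3 -> skip
r=39=100111 popcount=4 -> skip
r=40=101000 popcount=2 -> skip
r=41=101001 popcount=3 -> skip
r=42=101010 popcount=3 -> skip
r=43=101011 popcount=4 -> skip
r=44=101100 popcount=3 -> skip
r=45=101101 popcount=4 -> skip
r=46=101110 popcount=4 -> skip
r=47=101111 popcount=5 -> skip
r=48=110000 popcount=2 -> skip
Kept rows: 1 2 4 8 16 32

Answer: 1 2 4 8 16 32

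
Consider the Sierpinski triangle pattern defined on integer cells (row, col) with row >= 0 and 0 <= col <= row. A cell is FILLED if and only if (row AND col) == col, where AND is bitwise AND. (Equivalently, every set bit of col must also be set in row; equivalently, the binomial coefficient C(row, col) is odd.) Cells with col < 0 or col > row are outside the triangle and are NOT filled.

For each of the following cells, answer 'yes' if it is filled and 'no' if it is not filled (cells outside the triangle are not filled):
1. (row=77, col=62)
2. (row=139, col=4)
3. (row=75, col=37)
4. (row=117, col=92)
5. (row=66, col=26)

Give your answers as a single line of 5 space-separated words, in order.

(77,62): row=0b1001101, col=0b111110, row AND col = 0b1100 = 12; 12 != 62 -> empty
(139,4): row=0b10001011, col=0b100, row AND col = 0b0 = 0; 0 != 4 -> empty
(75,37): row=0b1001011, col=0b100101, row AND col = 0b1 = 1; 1 != 37 -> empty
(117,92): row=0b1110101, col=0b1011100, row AND col = 0b1010100 = 84; 84 != 92 -> empty
(66,26): row=0b1000010, col=0b11010, row AND col = 0b10 = 2; 2 != 26 -> empty

Answer: no no no no no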